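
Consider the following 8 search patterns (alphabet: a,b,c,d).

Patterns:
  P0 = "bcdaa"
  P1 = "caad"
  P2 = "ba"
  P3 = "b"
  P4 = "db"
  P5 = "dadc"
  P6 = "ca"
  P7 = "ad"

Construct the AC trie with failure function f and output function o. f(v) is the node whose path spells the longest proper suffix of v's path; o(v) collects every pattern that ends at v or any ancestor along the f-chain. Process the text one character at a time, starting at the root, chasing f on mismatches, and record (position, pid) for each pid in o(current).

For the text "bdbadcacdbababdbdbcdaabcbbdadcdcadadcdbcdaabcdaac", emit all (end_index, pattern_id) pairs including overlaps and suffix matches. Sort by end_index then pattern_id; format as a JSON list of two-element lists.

Build:
Trie (insert patterns):
  0='ε' goto a→16 b→1 c→6 d→11
  1='b' goto a→10 c→2  [P3 ends]
  2='bc' goto d→3
  3='bcd' goto a→4
  4='bcda' goto a→5
  5='bcdaa' goto ·  [P0 ends]
  6='c' goto a→7
  7='ca' goto a→8  [P6 ends]
  8='caa' goto d→9
  9='caad' goto ·  [P1 ends]
  10='ba' goto ·  [P2 ends]
  11='d' goto a→13 b→12
  12='db' goto ·  [P4 ends]
  13='da' goto d→14
  14='dad' goto c→15
  15='dadc' goto ·  [P5 ends]
  16='a' goto d→17
  17='ad' goto ·  [P7 ends]

BFS fail/out derivation:
  fail(1) 'b': from fail(0)=0 chase 'b': 0 ⇒ 0;  out={3}∪out(0)={3}
  fail(6) 'c': from fail(0)=0 chase 'c': 0 ⇒ 0;  out=∅∪out(0)=∅
  fail(11) 'd': from fail(0)=0 chase 'd': 0 ⇒ 0;  out=∅∪out(0)=∅
  fail(16) 'a': from fail(0)=0 chase 'a': 0 ⇒ 0;  out=∅∪out(0)=∅
  fail(2) 'bc': from fail(1)=0 chase 'c': 0 ⇒ 6;  out=∅∪out(6)=∅
  fail(7) 'ca': from fail(6)=0 chase 'a': 0 ⇒ 16;  out={6}∪out(16)={6}
  fail(10) 'ba': from fail(1)=0 chase 'a': 0 ⇒ 16;  out={2}∪out(16)={2}
  fail(12) 'db': from fail(11)=0 chase 'b': 0 ⇒ 1;  out={4}∪out(1)={3,4}
  fail(13) 'da': from fail(11)=0 chase 'a': 0 ⇒ 16;  out=∅∪out(16)=∅
  fail(17) 'ad': from fail(16)=0 chase 'd': 0 ⇒ 11;  out={7}∪out(11)={7}
  fail(3) 'bcd': from fail(2)=6 chase 'd': 6→0 ⇒ 11;  out=∅∪out(11)=∅
  fail(8) 'caa': from fail(7)=16 chase 'a': 16→0 ⇒ 16;  out=∅∪out(16)=∅
  fail(14) 'dad': from fail(13)=16 chase 'd': 16 ⇒ 17;  out=∅∪out(17)={7}
  fail(4) 'bcda': from fail(3)=11 chase 'a': 11 ⇒ 13;  out=∅∪out(13)=∅
  fail(9) 'caad': from fail(8)=16 chase 'd': 16 ⇒ 17;  out={1}∪out(17)={1,7}
  fail(15) 'dadc': from fail(14)=17 chase 'c': 17→11→0 ⇒ 6;  out={5}∪out(6)={5}
  fail(5) 'bcdaa': from fail(4)=13 chase 'a': 13→16→0 ⇒ 16;  out={0}∪out(16)={0}

Run:
[0] read 'b'  n0⇒n1  emit P3@[0:0]
[1] read 'd'  n1⇒n11 (via fail)
[2] read 'b'  n11⇒n12  emit P3@[2:2],P4@[1:2]
[3] read 'a'  n12⇒n10 (via fail)  emit P2@[2:3]
[4] read 'd'  n10⇒n17 (via fail)  emit P7@[3:4]
[5] read 'c'  n17⇒n6 (via fail)
[6] read 'a'  n6⇒n7  emit P6@[5:6]
[7] read 'c'  n7⇒n6 (via fail)
[8] read 'd'  n6⇒n11 (via fail)
[9] read 'b'  n11⇒n12  emit P3@[9:9],P4@[8:9]
[10] read 'a'  n12⇒n10 (via fail)  emit P2@[9:10]
[11] read 'b'  n10⇒n1 (via fail)  emit P3@[11:11]
[12] read 'a'  n1⇒n10  emit P2@[11:12]
[13] read 'b'  n10⇒n1 (via fail)  emit P3@[13:13]
[14] read 'd'  n1⇒n11 (via fail)
[15] read 'b'  n11⇒n12  emit P3@[15:15],P4@[14:15]
[16] read 'd'  n12⇒n11 (via fail)
[17] read 'b'  n11⇒n12  emit P3@[17:17],P4@[16:17]
[18] read 'c'  n12⇒n2 (via fail)
[19] read 'd'  n2⇒n3
[20] read 'a'  n3⇒n4
[21] read 'a'  n4⇒n5  emit P0@[17:21]
[22] read 'b'  n5⇒n1 (via fail)  emit P3@[22:22]
[23] read 'c'  n1⇒n2
[24] read 'b'  n2⇒n1 (via fail)  emit P3@[24:24]
[25] read 'b'  n1⇒n1 (via fail)  emit P3@[25:25]
[26] read 'd'  n1⇒n11 (via fail)
[27] read 'a'  n11⇒n13
[28] read 'd'  n13⇒n14  emit P7@[27:28]
[29] read 'c'  n14⇒n15  emit P5@[26:29]
[30] read 'd'  n15⇒n11 (via fail)
[31] read 'c'  n11⇒n6 (via fail)
[32] read 'a'  n6⇒n7  emit P6@[31:32]
[33] read 'd'  n7⇒n17 (via fail)  emit P7@[32:33]
[34] read 'a'  n17⇒n13 (via fail)
[35] read 'd'  n13⇒n14  emit P7@[34:35]
[36] read 'c'  n14⇒n15  emit P5@[33:36]
[37] read 'd'  n15⇒n11 (via fail)
[38] read 'b'  n11⇒n12  emit P3@[38:38],P4@[37:38]
[39] read 'c'  n12⇒n2 (via fail)
[40] read 'd'  n2⇒n3
[41] read 'a'  n3⇒n4
[42] read 'a'  n4⇒n5  emit P0@[38:42]
[43] read 'b'  n5⇒n1 (via fail)  emit P3@[43:43]
[44] read 'c'  n1⇒n2
[45] read 'd'  n2⇒n3
[46] read 'a'  n3⇒n4
[47] read 'a'  n4⇒n5  emit P0@[43:47]
[48] read 'c'  n5⇒n6 (via fail)

Matches: [[0,3],[2,3],[2,4],[3,2],[4,7],[6,6],[9,3],[9,4],[10,2],[11,3],[12,2],[13,3],[15,3],[15,4],[17,3],[17,4],[21,0],[22,3],[24,3],[25,3],[28,7],[29,5],[32,6],[33,7],[35,7],[36,5],[38,3],[38,4],[42,0],[43,3],[47,0]]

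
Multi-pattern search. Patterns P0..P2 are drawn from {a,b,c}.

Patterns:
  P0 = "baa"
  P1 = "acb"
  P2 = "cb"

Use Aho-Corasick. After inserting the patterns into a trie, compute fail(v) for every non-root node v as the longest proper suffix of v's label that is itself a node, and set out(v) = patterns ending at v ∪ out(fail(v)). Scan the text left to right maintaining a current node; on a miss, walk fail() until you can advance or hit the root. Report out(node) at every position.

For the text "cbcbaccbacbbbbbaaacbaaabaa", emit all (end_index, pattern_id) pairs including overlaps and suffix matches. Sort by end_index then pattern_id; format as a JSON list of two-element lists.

Build automaton:
Trie nodes:
  0='ε' goto a→4 b→1 c→7
  1='b' goto a→2
  2='ba' goto a→3
  3='baa' goto ·  [P0 ends]
  4='a' goto c→5
  5='ac' goto b→6
  6='acb' goto ·  [P1 ends]
  7='c' goto b→8
  8='cb' goto ·  [P2 ends]

Failure links (BFS by depth):
  n1('b'): parent n0 fail=0; on 'b' 0 → fail=0;  out ∅∪∅=∅
  n4('a'): parent n0 fail=0; on 'a' 0 → fail=0;  out ∅∪∅=∅
  n7('c'): parent n0 fail=0; on 'c' 0 → fail=0;  out ∅∪∅=∅
  n2('ba'): parent n1 fail=0; on 'a' 0 → fail=4;  out ∅∪∅=∅
  n5('ac'): parent n4 fail=0; on 'c' 0 → fail=7;  out ∅∪∅=∅
  n8('cb'): parent n7 fail=0; on 'b' 0 → fail=1;  out {2}∪∅={2}
  n3('baa'): parent n2 fail=4; on 'a' 4→0 → fail=4;  out {0}∪∅={0}
  n6('acb'): parent n5 fail=7; on 'b' 7 → fail=8;  out {1}∪{2}={1,2}

Text stream:
i=0 'c': node 0→7
i=1 'b': node 7→8  → match P2@[0:1]
i=2 'c': node 8→7 ·f
i=3 'b': node 7→8  → match P2@[2:3]
i=4 'a': node 8→2 ·f
i=5 'c': node 2→5 ·f
i=6 'c': node 5→7 ·f
i=7 'b': node 7→8  → match P2@[6:7]
i=8 'a': node 8→2 ·f
i=9 'c': node 2→5 ·f
i=10 'b': node 5→6  → match P1@[8:10],P2@[9:10]
i=11 'b': node 6→1 ·f
i=12 'b': node 1→1 ·f
i=13 'b': node 1→1 ·f
i=14 'b': node 1→1 ·f
i=15 'a': node 1→2
i=16 'a': node 2→3  → match P0@[14:16]
i=17 'a': node 3→4 ·f
i=18 'c': node 4→5
i=19 'b': node 5→6  → match P1@[17:19],P2@[18:19]
i=20 'a': node 6→2 ·f
i=21 'a': node 2→3  → match P0@[19:21]
i=22 'a': node 3→4 ·f
i=23 'b': node 4→1 ·f
i=24 'a': node 1→2
i=25 'a': node 2→3  → match P0@[23:25]

Matches: [[1,2],[3,2],[7,2],[10,1],[10,2],[16,0],[19,1],[19,2],[21,0],[25,0]]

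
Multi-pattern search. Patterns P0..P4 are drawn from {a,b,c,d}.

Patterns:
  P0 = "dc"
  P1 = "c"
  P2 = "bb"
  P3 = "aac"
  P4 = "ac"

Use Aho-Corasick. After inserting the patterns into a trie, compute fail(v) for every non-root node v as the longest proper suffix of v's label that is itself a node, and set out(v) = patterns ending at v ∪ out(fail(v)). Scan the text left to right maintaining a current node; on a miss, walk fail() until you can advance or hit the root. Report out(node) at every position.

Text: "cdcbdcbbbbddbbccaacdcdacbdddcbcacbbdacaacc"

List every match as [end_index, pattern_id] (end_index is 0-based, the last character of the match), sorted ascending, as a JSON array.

Construct AC machine:
Trie (insert patterns):
  n0 'ε': a→6 b→4 c→3 d→1
  n1 'd': c→2
  n2 'dc': ·  ←P0
  n3 'c': ·  ←P1
  n4 'b': b→5
  n5 'bb': ·  ←P2
  n6 'a': a→7 c→9
  n7 'aa': c→8
  n8 'aac': ·  ←P3
  n9 'ac': ·  ←P4

Failure links (BFS by depth):
  n1('d'): parent n0 fail=0; on 'd' 0 → fail=0;  out ∅∪∅=∅
  n3('c'): parent n0 fail=0; on 'c' 0 → fail=0;  out {1}∪∅={1}
  n4('b'): parent n0 fail=0; on 'b' 0 → fail=0;  out ∅∪∅=∅
  n6('a'): parent n0 fail=0; on 'a' 0 → fail=0;  out ∅∪∅=∅
  n2('dc'): parent n1 fail=0; on 'c' 0 → fail=3;  out {0}∪{1}={0,1}
  n5('bb'): parent n4 fail=0; on 'b' 0 → fail=4;  out {2}∪∅={2}
  n7('aa'): parent n6 fail=0; on 'a' 0 → fail=6;  out ∅∪∅=∅
  n9('ac'): parent n6 fail=0; on 'c' 0 → fail=3;  out {4}∪{1}={1,4}
  n8('aac'): parent n7 fail=6; on 'c' 6 → fail=9;  out {3}∪{1,4}={1,3,4}

Text stream:
[0] read 'c'  n0⇒n3  emit P1@[0:0]
[1] read 'd'  n3⇒n1 ·f
[2] read 'c'  n1⇒n2  emit P0@[1:2],P1@[2:2]
[3] read 'b'  n2⇒n4 ·f
[4] read 'd'  n4⇒n1 ·f
[5] read 'c'  n1⇒n2  emit P0@[4:5],P1@[5:5]
[6] read 'b'  n2⇒n4 ·f
[7] read 'b'  n4⇒n5  emit P2@[6:7]
[8] read 'b'  n5⇒n5 ·f  emit P2@[7:8]
[9] read 'b'  n5⇒n5 ·f  emit P2@[8:9]
[10] read 'd'  n5⇒n1 ·f
[11] read 'd'  n1⇒n1 ·f
[12] read 'b'  n1⇒n4 ·f
[13] read 'b'  n4⇒n5  emit P2@[12:13]
[14] read 'c'  n5⇒n3 ·f  emit P1@[14:14]
[15] read 'c'  n3⇒n3 ·f  emit P1@[15:15]
[16] read 'a'  n3⇒n6 ·f
[17] read 'a'  n6⇒n7
[18] read 'c'  n7⇒n8  emit P1@[18:18],P3@[16:18],P4@[17:18]
[19] read 'd'  n8⇒n1 ·f
[20] read 'c'  n1⇒n2  emit P0@[19:20],P1@[20:20]
[21] read 'd'  n2⇒n1 ·f
[22] read 'a'  n1⇒n6 ·f
[23] read 'c'  n6⇒n9  emit P1@[23:23],P4@[22:23]
[24] read 'b'  n9⇒n4 ·f
[25] read 'd'  n4⇒n1 ·f
[26] read 'd'  n1⇒n1 ·f
[27] read 'd'  n1⇒n1 ·f
[28] read 'c'  n1⇒n2  emit P0@[27:28],P1@[28:28]
[29] read 'b'  n2⇒n4 ·f
[30] read 'c'  n4⇒n3 ·f  emit P1@[30:30]
[31] read 'a'  n3⇒n6 ·f
[32] read 'c'  n6⇒n9  emit P1@[32:32],P4@[31:32]
[33] read 'b'  n9⇒n4 ·f
[34] read 'b'  n4⇒n5  emit P2@[33:34]
[35] read 'd'  n5⇒n1 ·f
[36] read 'a'  n1⇒n6 ·f
[37] read 'c'  n6⇒n9  emit P1@[37:37],P4@[36:37]
[38] read 'a'  n9⇒n6 ·f
[39] read 'a'  n6⇒n7
[40] read 'c'  n7⇒n8  emit P1@[40:40],P3@[38:40],P4@[39:40]
[41] read 'c'  n8⇒n3 ·f  emit P1@[41:41]

Result: [[0,1],[2,0],[2,1],[5,0],[5,1],[7,2],[8,2],[9,2],[13,2],[14,1],[15,1],[18,1],[18,3],[18,4],[20,0],[20,1],[23,1],[23,4],[28,0],[28,1],[30,1],[32,1],[32,4],[34,2],[37,1],[37,4],[40,1],[40,3],[40,4],[41,1]]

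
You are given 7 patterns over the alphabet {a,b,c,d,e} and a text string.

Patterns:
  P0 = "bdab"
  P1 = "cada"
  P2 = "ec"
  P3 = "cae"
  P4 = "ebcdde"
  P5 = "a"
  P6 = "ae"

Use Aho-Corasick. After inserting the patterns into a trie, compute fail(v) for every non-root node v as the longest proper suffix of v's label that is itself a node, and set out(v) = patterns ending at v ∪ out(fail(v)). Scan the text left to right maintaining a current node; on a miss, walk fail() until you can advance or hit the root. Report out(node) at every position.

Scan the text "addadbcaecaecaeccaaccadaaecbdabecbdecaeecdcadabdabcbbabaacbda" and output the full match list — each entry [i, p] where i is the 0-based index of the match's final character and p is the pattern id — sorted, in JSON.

Build automaton:
Trie nodes:
  n0 'ε': a→17 b→1 c→5 e→9
  n1 'b': d→2
  n2 'bd': a→3
  n3 'bda': b→4
  n4 'bdab': ·  ←P0
  n5 'c': a→6
  n6 'ca': d→7 e→11
  n7 'cad': a→8
  n8 'cada': ·  ←P1
  n9 'e': b→12 c→10
  n10 'ec': ·  ←P2
  n11 'cae': ·  ←P3
  n12 'eb': c→13
  n13 'ebc': d→14
  n14 'ebcd': d→15
  n15 'ebcdd': e→16
  n16 'ebcdde': ·  ←P4
  n17 'a': e→18  ←P5
  n18 'ae': ·  ←P6

Failure links (BFS by depth):
  n1('b'): parent n0 fail=0; on 'b' 0 → fail=0;  out ∅∪∅=∅
  n5('c'): parent n0 fail=0; on 'c' 0 → fail=0;  out ∅∪∅=∅
  n9('e'): parent n0 fail=0; on 'e' 0 → fail=0;  out ∅∪∅=∅
  n17('a'): parent n0 fail=0; on 'a' 0 → fail=0;  out {5}∪∅={5}
  n2('bd'): parent n1 fail=0; on 'd' 0 → fail=0;  out ∅∪∅=∅
  n6('ca'): parent n5 fail=0; on 'a' 0 → fail=17;  out ∅∪{5}={5}
  n10('ec'): parent n9 fail=0; on 'c' 0 → fail=5;  out {2}∪∅={2}
  n12('eb'): parent n9 fail=0; on 'b' 0 → fail=1;  out ∅∪∅=∅
  n18('ae'): parent n17 fail=0; on 'e' 0 → fail=9;  out {6}∪∅={6}
  n3('bda'): parent n2 fail=0; on 'a' 0 → fail=17;  out ∅∪{5}={5}
  n7('cad'): parent n6 fail=17; on 'd' 17→0 → fail=0;  out ∅∪∅=∅
  n11('cae'): parent n6 fail=17; on 'e' 17 → fail=18;  out {3}∪{6}={3,6}
  n13('ebc'): parent n12 fail=1; on 'c' 1→0 → fail=5;  out ∅∪∅=∅
  n4('bdab'): parent n3 fail=17; on 'b' 17→0 → fail=1;  out {0}∪∅={0}
  n8('cada'): parent n7 fail=0; on 'a' 0 → fail=17;  out {1}∪{5}={1,5}
  n14('ebcd'): parent n13 fail=5; on 'd' 5→0 → fail=0;  out ∅∪∅=∅
  n15('ebcdd'): parent n14 fail=0; on 'd' 0 → fail=0;  out ∅∪∅=∅
  n16('ebcdde'): parent n15 fail=0; on 'e' 0 → fail=9;  out {4}∪∅={4}

Scan:
[0] read 'a'  n0⇒n17  ** P5@[0:0]
[1] read 'd'  n17⇒n0 (via fail)
[2] read 'd'  n0⇒n0
[3] read 'a'  n0⇒n17  ** P5@[3:3]
[4] read 'd'  n17⇒n0 (via fail)
[5] read 'b'  n0⇒n1
[6] read 'c'  n1⇒n5 (via fail)
[7] read 'a'  n5⇒n6  ** P5@[7:7]
[8] read 'e'  n6⇒n11  ** P3@[6:8],P6@[7:8]
[9] read 'c'  n11⇒n10 (via fail)  ** P2@[8:9]
[10] read 'a'  n10⇒n6 (via fail)  ** P5@[10:10]
[11] read 'e'  n6⇒n11  ** P3@[9:11],P6@[10:11]
[12] read 'c'  n11⇒n10 (via fail)  ** P2@[11:12]
[13] read 'a'  n10⇒n6 (via fail)  ** P5@[13:13]
[14] read 'e'  n6⇒n11  ** P3@[12:14],P6@[13:14]
[15] read 'c'  n11⇒n10 (via fail)  ** P2@[14:15]
[16] read 'c'  n10⇒n5 (via fail)
[17] read 'a'  n5⇒n6  ** P5@[17:17]
[18] read 'a'  n6⇒n17 (via fail)  ** P5@[18:18]
[19] read 'c'  n17⇒n5 (via fail)
[20] read 'c'  n5⇒n5 (via fail)
[21] read 'a'  n5⇒n6  ** P5@[21:21]
[22] read 'd'  n6⇒n7
[23] read 'a'  n7⇒n8  ** P1@[20:23],P5@[23:23]
[24] read 'a'  n8⇒n17 (via fail)  ** P5@[24:24]
[25] read 'e'  n17⇒n18  ** P6@[24:25]
[26] read 'c'  n18⇒n10 (via fail)  ** P2@[25:26]
[27] read 'b'  n10⇒n1 (via fail)
[28] read 'd'  n1⇒n2
[29] read 'a'  n2⇒n3  ** P5@[29:29]
[30] read 'b'  n3⇒n4  ** P0@[27:30]
[31] read 'e'  n4⇒n9 (via fail)
[32] read 'c'  n9⇒n10  ** P2@[31:32]
[33] read 'b'  n10⇒n1 (via fail)
[34] read 'd'  n1⇒n2
[35] read 'e'  n2⇒n9 (via fail)
[36] read 'c'  n9⇒n10  ** P2@[35:36]
[37] read 'a'  n10⇒n6 (via fail)  ** P5@[37:37]
[38] read 'e'  n6⇒n11  ** P3@[36:38],P6@[37:38]
[39] read 'e'  n11⇒n9 (via fail)
[40] read 'c'  n9⇒n10  ** P2@[39:40]
[41] read 'd'  n10⇒n0 (via fail)
[42] read 'c'  n0⇒n5
[43] read 'a'  n5⇒n6  ** P5@[43:43]
[44] read 'd'  n6⇒n7
[45] read 'a'  n7⇒n8  ** P1@[42:45],P5@[45:45]
[46] read 'b'  n8⇒n1 (via fail)
[47] read 'd'  n1⇒n2
[48] read 'a'  n2⇒n3  ** P5@[48:48]
[49] read 'b'  n3⇒n4  ** P0@[46:49]
[50] read 'c'  n4⇒n5 (via fail)
[51] read 'b'  n5⇒n1 (via fail)
[52] read 'b'  n1⇒n1 (via fail)
[53] read 'a'  n1⇒n17 (via fail)  ** P5@[53:53]
[54] read 'b'  n17⇒n1 (via fail)
[55] read 'a'  n1⇒n17 (via fail)  ** P5@[55:55]
[56] read 'a'  n17⇒n17 (via fail)  ** P5@[56:56]
[57] read 'c'  n17⇒n5 (via fail)
[58] read 'b'  n5⇒n1 (via fail)
[59] read 'd'  n1⇒n2
[60] read 'a'  n2⇒n3  ** P5@[60:60]

All matches (sorted): [[0,5],[3,5],[7,5],[8,3],[8,6],[9,2],[10,5],[11,3],[11,6],[12,2],[13,5],[14,3],[14,6],[15,2],[17,5],[18,5],[21,5],[23,1],[23,5],[24,5],[25,6],[26,2],[29,5],[30,0],[32,2],[36,2],[37,5],[38,3],[38,6],[40,2],[43,5],[45,1],[45,5],[48,5],[49,0],[53,5],[55,5],[56,5],[60,5]]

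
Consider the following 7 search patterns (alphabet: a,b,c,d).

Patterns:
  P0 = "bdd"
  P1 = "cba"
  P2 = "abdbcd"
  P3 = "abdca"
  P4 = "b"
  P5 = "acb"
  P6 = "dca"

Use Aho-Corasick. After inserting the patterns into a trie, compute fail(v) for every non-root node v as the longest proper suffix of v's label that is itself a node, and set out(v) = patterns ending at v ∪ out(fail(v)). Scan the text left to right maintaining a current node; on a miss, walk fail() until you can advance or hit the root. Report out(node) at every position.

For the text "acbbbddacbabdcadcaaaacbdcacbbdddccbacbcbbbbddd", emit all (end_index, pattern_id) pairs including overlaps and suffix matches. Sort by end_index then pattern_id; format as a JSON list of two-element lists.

Build automaton:
Trie (insert patterns):
  0='ε' goto a→7 b→1 c→4 d→17
  1='b' goto d→2  [P4 ends]
  2='bd' goto d→3
  3='bdd' goto ·  [P0 ends]
  4='c' goto b→5
  5='cb' goto a→6
  6='cba' goto ·  [P1 ends]
  7='a' goto b→8 c→15
  8='ab' goto d→9
  9='abd' goto b→10 c→13
  10='abdb' goto c→11
  11='abdbc' goto d→12
  12='abdbcd' goto ·  [P2 ends]
  13='abdc' goto a→14
  14='abdca' goto ·  [P3 ends]
  15='ac' goto b→16
  16='acb' goto ·  [P5 ends]
  17='d' goto c→18
  18='dc' goto a→19
  19='dca' goto ·  [P6 ends]

Failure links (BFS by depth):
  fail(1) 'b': from fail(0)=0 chase 'b': 0 ⇒ 0;  out={4}∪out(0)={4}
  fail(4) 'c': from fail(0)=0 chase 'c': 0 ⇒ 0;  out=∅∪out(0)=∅
  fail(7) 'a': from fail(0)=0 chase 'a': 0 ⇒ 0;  out=∅∪out(0)=∅
  fail(17) 'd': from fail(0)=0 chase 'd': 0 ⇒ 0;  out=∅∪out(0)=∅
  fail(2) 'bd': from fail(1)=0 chase 'd': 0 ⇒ 17;  out=∅∪out(17)=∅
  fail(5) 'cb': from fail(4)=0 chase 'b': 0 ⇒ 1;  out=∅∪out(1)={4}
  fail(8) 'ab': from fail(7)=0 chase 'b': 0 ⇒ 1;  out=∅∪out(1)={4}
  fail(15) 'ac': from fail(7)=0 chase 'c': 0 ⇒ 4;  out=∅∪out(4)=∅
  fail(18) 'dc': from fail(17)=0 chase 'c': 0 ⇒ 4;  out=∅∪out(4)=∅
  fail(3) 'bdd': from fail(2)=17 chase 'd': 17→0 ⇒ 17;  out={0}∪out(17)={0}
  fail(6) 'cba': from fail(5)=1 chase 'a': 1→0 ⇒ 7;  out={1}∪out(7)={1}
  fail(9) 'abd': from fail(8)=1 chase 'd': 1 ⇒ 2;  out=∅∪out(2)=∅
  fail(16) 'acb': from fail(15)=4 chase 'b': 4 ⇒ 5;  out={5}∪out(5)={4,5}
  fail(19) 'dca': from fail(18)=4 chase 'a': 4→0 ⇒ 7;  out={6}∪out(7)={6}
  fail(10) 'abdb': from fail(9)=2 chase 'b': 2→17→0 ⇒ 1;  out=∅∪out(1)={4}
  fail(13) 'abdc': from fail(9)=2 chase 'c': 2→17 ⇒ 18;  out=∅∪out(18)=∅
  fail(11) 'abdbc': from fail(10)=1 chase 'c': 1→0 ⇒ 4;  out=∅∪out(4)=∅
  fail(14) 'abdca': from fail(13)=18 chase 'a': 18 ⇒ 19;  out={3}∪out(19)={3,6}
  fail(12) 'abdbcd': from fail(11)=4 chase 'd': 4→0 ⇒ 17;  out={2}∪out(17)={2}

Scan:
i=0 'a': node 0→7
i=1 'c': node 7→15
i=2 'b': node 15→16  → match P4@[2:2],P5@[0:2]
i=3 'b': node 16→1 (fail-walked)  → match P4@[3:3]
i=4 'b': node 1→1 (fail-walked)  → match P4@[4:4]
i=5 'd': node 1→2
i=6 'd': node 2→3  → match P0@[4:6]
i=7 'a': node 3→7 (fail-walked)
i=8 'c': node 7→15
i=9 'b': node 15→16  → match P4@[9:9],P5@[7:9]
i=10 'a': node 16→6 (fail-walked)  → match P1@[8:10]
i=11 'b': node 6→8 (fail-walked)  → match P4@[11:11]
i=12 'd': node 8→9
i=13 'c': node 9→13
i=14 'a': node 13→14  → match P3@[10:14],P6@[12:14]
i=15 'd': node 14→17 (fail-walked)
i=16 'c': node 17→18
i=17 'a': node 18→19  → match P6@[15:17]
i=18 'a': node 19→7 (fail-walked)
i=19 'a': node 7→7 (fail-walked)
i=20 'a': node 7→7 (fail-walked)
i=21 'c': node 7→15
i=22 'b': node 15→16  → match P4@[22:22],P5@[20:22]
i=23 'd': node 16→2 (fail-walked)
i=24 'c': node 2→18 (fail-walked)
i=25 'a': node 18→19  → match P6@[23:25]
i=26 'c': node 19→15 (fail-walked)
i=27 'b': node 15→16  → match P4@[27:27],P5@[25:27]
i=28 'b': node 16→1 (fail-walked)  → match P4@[28:28]
i=29 'd': node 1→2
i=30 'd': node 2→3  → match P0@[28:30]
i=31 'd': node 3→17 (fail-walked)
i=32 'c': node 17→18
i=33 'c': node 18→4 (fail-walked)
i=34 'b': node 4→5  → match P4@[34:34]
i=35 'a': node 5→6  → match P1@[33:35]
i=36 'c': node 6→15 (fail-walked)
i=37 'b': node 15→16  → match P4@[37:37],P5@[35:37]
i=38 'c': node 16→4 (fail-walked)
i=39 'b': node 4→5  → match P4@[39:39]
i=40 'b': node 5→1 (fail-walked)  → match P4@[40:40]
i=41 'b': node 1→1 (fail-walked)  → match P4@[41:41]
i=42 'b': node 1→1 (fail-walked)  → match P4@[42:42]
i=43 'd': node 1→2
i=44 'd': node 2→3  → match P0@[42:44]
i=45 'd': node 3→17 (fail-walked)

All matches (sorted): [[2,4],[2,5],[3,4],[4,4],[6,0],[9,4],[9,5],[10,1],[11,4],[14,3],[14,6],[17,6],[22,4],[22,5],[25,6],[27,4],[27,5],[28,4],[30,0],[34,4],[35,1],[37,4],[37,5],[39,4],[40,4],[41,4],[42,4],[44,0]]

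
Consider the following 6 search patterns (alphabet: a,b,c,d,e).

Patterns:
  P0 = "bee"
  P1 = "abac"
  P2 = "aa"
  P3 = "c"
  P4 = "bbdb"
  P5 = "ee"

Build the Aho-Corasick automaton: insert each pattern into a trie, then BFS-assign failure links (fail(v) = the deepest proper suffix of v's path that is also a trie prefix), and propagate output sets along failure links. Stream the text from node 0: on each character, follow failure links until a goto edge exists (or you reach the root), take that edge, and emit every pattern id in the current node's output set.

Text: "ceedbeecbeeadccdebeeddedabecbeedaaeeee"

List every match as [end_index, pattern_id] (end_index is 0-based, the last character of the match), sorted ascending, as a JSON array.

Construct AC machine:
Trie nodes:
  0='ε' goto a→4 b→1 c→9 e→13
  1='b' goto b→10 e→2
  2='be' goto e→3
  3='bee' goto ·  ←P0
  4='a' goto a→8 b→5
  5='ab' goto a→6
  6='aba' goto c→7
  7='abac' goto ·  ←P1
  8='aa' goto ·  ←P2
  9='c' goto ·  ←P3
  10='bb' goto d→11
  11='bbd' goto b→12
  12='bbdb' goto ·  ←P4
  13='e' goto e→14
  14='ee' goto ·  ←P5

Failure links (BFS by depth):
  fail(1) 'b': from fail(0)=0 chase 'b': 0 ⇒ 0;  out=∅∪out(0)=∅
  fail(4) 'a': from fail(0)=0 chase 'a': 0 ⇒ 0;  out=∅∪out(0)=∅
  fail(9) 'c': from fail(0)=0 chase 'c': 0 ⇒ 0;  out={3}∪out(0)={3}
  fail(13) 'e': from fail(0)=0 chase 'e': 0 ⇒ 0;  out=∅∪out(0)=∅
  fail(2) 'be': from fail(1)=0 chase 'e': 0 ⇒ 13;  out=∅∪out(13)=∅
  fail(5) 'ab': from fail(4)=0 chase 'b': 0 ⇒ 1;  out=∅∪out(1)=∅
  fail(8) 'aa': from fail(4)=0 chase 'a': 0 ⇒ 4;  out={2}∪out(4)={2}
  fail(10) 'bb': from fail(1)=0 chase 'b': 0 ⇒ 1;  out=∅∪out(1)=∅
  fail(14) 'ee': from fail(13)=0 chase 'e': 0 ⇒ 13;  out={5}∪out(13)={5}
  fail(3) 'bee': from fail(2)=13 chase 'e': 13 ⇒ 14;  out={0}∪out(14)={0,5}
  fail(6) 'aba': from fail(5)=1 chase 'a': 1→0 ⇒ 4;  out=∅∪out(4)=∅
  fail(11) 'bbd': from fail(10)=1 chase 'd': 1→0 ⇒ 0;  out=∅∪out(0)=∅
  fail(7) 'abac': from fail(6)=4 chase 'c': 4→0 ⇒ 9;  out={1}∪out(9)={1,3}
  fail(12) 'bbdb': from fail(11)=0 chase 'b': 0 ⇒ 1;  out={4}∪out(1)={4}

Run:
pos 0 'c': at 9  → match P3@[0:0]
pos 1 'e': at 13 (fail-walked)
pos 2 'e': at 14  → match P5@[1:2]
pos 3 'd': at 0 (fail-walked)
pos 4 'b': at 1
pos 5 'e': at 2
pos 6 'e': at 3  → match P0@[4:6],P5@[5:6]
pos 7 'c': at 9 (fail-walked)  → match P3@[7:7]
pos 8 'b': at 1 (fail-walked)
pos 9 'e': at 2
pos 10 'e': at 3  → match P0@[8:10],P5@[9:10]
pos 11 'a': at 4 (fail-walked)
pos 12 'd': at 0 (fail-walked)
pos 13 'c': at 9  → match P3@[13:13]
pos 14 'c': at 9 (fail-walked)  → match P3@[14:14]
pos 15 'd': at 0 (fail-walked)
pos 16 'e': at 13
pos 17 'b': at 1 (fail-walked)
pos 18 'e': at 2
pos 19 'e': at 3  → match P0@[17:19],P5@[18:19]
pos 20 'd': at 0 (fail-walked)
pos 21 'd': at 0
pos 22 'e': at 13
pos 23 'd': at 0 (fail-walked)
pos 24 'a': at 4
pos 25 'b': at 5
pos 26 'e': at 2 (fail-walked)
pos 27 'c': at 9 (fail-walked)  → match P3@[27:27]
pos 28 'b': at 1 (fail-walked)
pos 29 'e': at 2
pos 30 'e': at 3  → match P0@[28:30],P5@[29:30]
pos 31 'd': at 0 (fail-walked)
pos 32 'a': at 4
pos 33 'a': at 8  → match P2@[32:33]
pos 34 'e': at 13 (fail-walked)
pos 35 'e': at 14  → match P5@[34:35]
pos 36 'e': at 14 (fail-walked)  → match P5@[35:36]
pos 37 'e': at 14 (fail-walked)  → match P5@[36:37]

Result: [[0,3],[2,5],[6,0],[6,5],[7,3],[10,0],[10,5],[13,3],[14,3],[19,0],[19,5],[27,3],[30,0],[30,5],[33,2],[35,5],[36,5],[37,5]]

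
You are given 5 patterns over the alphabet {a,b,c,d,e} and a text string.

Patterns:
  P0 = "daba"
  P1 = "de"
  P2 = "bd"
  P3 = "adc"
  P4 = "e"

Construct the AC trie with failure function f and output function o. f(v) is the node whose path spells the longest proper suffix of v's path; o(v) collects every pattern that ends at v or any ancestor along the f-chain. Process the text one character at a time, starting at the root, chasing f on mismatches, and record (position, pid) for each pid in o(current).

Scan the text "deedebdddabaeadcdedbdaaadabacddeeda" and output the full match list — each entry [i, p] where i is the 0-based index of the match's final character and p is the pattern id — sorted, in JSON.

Build automaton:
Trie (insert patterns):
  n0 'ε': a→8 b→6 d→1 e→11
  n1 'd': a→2 e→5
  n2 'da': b→3
  n3 'dab': a→4
  n4 'daba': ·  [P0 ends]
  n5 'de': ·  [P1 ends]
  n6 'b': d→7
  n7 'bd': ·  [P2 ends]
  n8 'a': d→9
  n9 'ad': c→10
  n10 'adc': ·  [P3 ends]
  n11 'e': ·  [P4 ends]

Failure links (BFS by depth):
  fail(1) 'd': from fail(0)=0 chase 'd': 0 ⇒ 0;  out=∅∪out(0)=∅
  fail(6) 'b': from fail(0)=0 chase 'b': 0 ⇒ 0;  out=∅∪out(0)=∅
  fail(8) 'a': from fail(0)=0 chase 'a': 0 ⇒ 0;  out=∅∪out(0)=∅
  fail(11) 'e': from fail(0)=0 chase 'e': 0 ⇒ 0;  out={4}∪out(0)={4}
  fail(2) 'da': from fail(1)=0 chase 'a': 0 ⇒ 8;  out=∅∪out(8)=∅
  fail(5) 'de': from fail(1)=0 chase 'e': 0 ⇒ 11;  out={1}∪out(11)={1,4}
  fail(7) 'bd': from fail(6)=0 chase 'd': 0 ⇒ 1;  out={2}∪out(1)={2}
  fail(9) 'ad': from fail(8)=0 chase 'd': 0 ⇒ 1;  out=∅∪out(1)=∅
  fail(3) 'dab': from fail(2)=8 chase 'b': 8→0 ⇒ 6;  out=∅∪out(6)=∅
  fail(10) 'adc': from fail(9)=1 chase 'c': 1→0 ⇒ 0;  out={3}∪out(0)={3}
  fail(4) 'daba': from fail(3)=6 chase 'a': 6→0 ⇒ 8;  out={0}∪out(8)={0}

Text stream:
pos 0 'd': at 1
pos 1 'e': at 5  emit P1@[0:1],P4@[1:1]
pos 2 'e': at 11 (via fail)  emit P4@[2:2]
pos 3 'd': at 1 (via fail)
pos 4 'e': at 5  emit P1@[3:4],P4@[4:4]
pos 5 'b': at 6 (via fail)
pos 6 'd': at 7  emit P2@[5:6]
pos 7 'd': at 1 (via fail)
pos 8 'd': at 1 (via fail)
pos 9 'a': at 2
pos 10 'b': at 3
pos 11 'a': at 4  emit P0@[8:11]
pos 12 'e': at 11 (via fail)  emit P4@[12:12]
pos 13 'a': at 8 (via fail)
pos 14 'd': at 9
pos 15 'c': at 10  emit P3@[13:15]
pos 16 'd': at 1 (via fail)
pos 17 'e': at 5  emit P1@[16:17],P4@[17:17]
pos 18 'd': at 1 (via fail)
pos 19 'b': at 6 (via fail)
pos 20 'd': at 7  emit P2@[19:20]
pos 21 'a': at 2 (via fail)
pos 22 'a': at 8 (via fail)
pos 23 'a': at 8 (via fail)
pos 24 'd': at 9
pos 25 'a': at 2 (via fail)
pos 26 'b': at 3
pos 27 'a': at 4  emit P0@[24:27]
pos 28 'c': at 0 (via fail)
pos 29 'd': at 1
pos 30 'd': at 1 (via fail)
pos 31 'e': at 5  emit P1@[30:31],P4@[31:31]
pos 32 'e': at 11 (via fail)  emit P4@[32:32]
pos 33 'd': at 1 (via fail)
pos 34 'a': at 2

Result: [[1,1],[1,4],[2,4],[4,1],[4,4],[6,2],[11,0],[12,4],[15,3],[17,1],[17,4],[20,2],[27,0],[31,1],[31,4],[32,4]]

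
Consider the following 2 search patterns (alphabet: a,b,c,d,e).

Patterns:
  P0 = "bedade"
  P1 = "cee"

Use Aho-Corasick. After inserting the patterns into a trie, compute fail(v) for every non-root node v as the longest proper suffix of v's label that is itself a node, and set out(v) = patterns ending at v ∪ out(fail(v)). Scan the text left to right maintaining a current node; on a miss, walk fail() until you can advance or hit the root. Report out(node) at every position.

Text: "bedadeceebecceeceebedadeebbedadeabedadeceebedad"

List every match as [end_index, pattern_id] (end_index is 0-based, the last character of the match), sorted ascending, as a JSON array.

Build:
Trie nodes:
  0='ε' goto b→1 c→7
  1='b' goto e→2
  2='be' goto d→3
  3='bed' goto a→4
  4='beda' goto d→5
  5='bedad' goto e→6
  6='bedade' goto ·  [P0 ends]
  7='c' goto e→8
  8='ce' goto e→9
  9='cee' goto ·  [P1 ends]

BFS fail/out derivation:
  fail(1) 'b': from fail(0)=0 chase 'b': 0 ⇒ 0;  out=∅∪out(0)=∅
  fail(7) 'c': from fail(0)=0 chase 'c': 0 ⇒ 0;  out=∅∪out(0)=∅
  fail(2) 'be': from fail(1)=0 chase 'e': 0 ⇒ 0;  out=∅∪out(0)=∅
  fail(8) 'ce': from fail(7)=0 chase 'e': 0 ⇒ 0;  out=∅∪out(0)=∅
  fail(3) 'bed': from fail(2)=0 chase 'd': 0 ⇒ 0;  out=∅∪out(0)=∅
  fail(9) 'cee': from fail(8)=0 chase 'e': 0 ⇒ 0;  out={1}∪out(0)={1}
  fail(4) 'beda': from fail(3)=0 chase 'a': 0 ⇒ 0;  out=∅∪out(0)=∅
  fail(5) 'bedad': from fail(4)=0 chase 'd': 0 ⇒ 0;  out=∅∪out(0)=∅
  fail(6) 'bedade': from fail(5)=0 chase 'e': 0 ⇒ 0;  out={0}∪out(0)={0}

Run:
pos 0 'b': at 1
pos 1 'e': at 2
pos 2 'd': at 3
pos 3 'a': at 4
pos 4 'd': at 5
pos 5 'e': at 6  → match P0@[0:5]
pos 6 'c': at 7 (fail-walked)
pos 7 'e': at 8
pos 8 'e': at 9  → match P1@[6:8]
pos 9 'b': at 1 (fail-walked)
pos 10 'e': at 2
pos 11 'c': at 7 (fail-walked)
pos 12 'c': at 7 (fail-walked)
pos 13 'e': at 8
pos 14 'e': at 9  → match P1@[12:14]
pos 15 'c': at 7 (fail-walked)
pos 16 'e': at 8
pos 17 'e': at 9  → match P1@[15:17]
pos 18 'b': at 1 (fail-walked)
pos 19 'e': at 2
pos 20 'd': at 3
pos 21 'a': at 4
pos 22 'd': at 5
pos 23 'e': at 6  → match P0@[18:23]
pos 24 'e': at 0 (fail-walked)
pos 25 'b': at 1
pos 26 'b': at 1 (fail-walked)
pos 27 'e': at 2
pos 28 'd': at 3
pos 29 'a': at 4
pos 30 'd': at 5
pos 31 'e': at 6  → match P0@[26:31]
pos 32 'a': at 0 (fail-walked)
pos 33 'b': at 1
pos 34 'e': at 2
pos 35 'd': at 3
pos 36 'a': at 4
pos 37 'd': at 5
pos 38 'e': at 6  → match P0@[33:38]
pos 39 'c': at 7 (fail-walked)
pos 40 'e': at 8
pos 41 'e': at 9  → match P1@[39:41]
pos 42 'b': at 1 (fail-walked)
pos 43 'e': at 2
pos 44 'd': at 3
pos 45 'a': at 4
pos 46 'd': at 5

Matches: [[5,0],[8,1],[14,1],[17,1],[23,0],[31,0],[38,0],[41,1]]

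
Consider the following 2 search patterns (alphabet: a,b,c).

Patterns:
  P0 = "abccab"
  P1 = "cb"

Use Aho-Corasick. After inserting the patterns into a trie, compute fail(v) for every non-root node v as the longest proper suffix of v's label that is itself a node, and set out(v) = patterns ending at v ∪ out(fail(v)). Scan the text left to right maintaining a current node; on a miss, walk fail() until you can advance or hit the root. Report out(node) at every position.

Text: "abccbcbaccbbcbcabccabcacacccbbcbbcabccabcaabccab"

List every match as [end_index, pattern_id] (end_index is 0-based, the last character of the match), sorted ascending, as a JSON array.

Construct AC machine:
Trie nodes:
  0='ε' goto a→1 c→7
  1='a' goto b→2
  2='ab' goto c→3
  3='abc' goto c→4
  4='abcc' goto a→5
  5='abcca' goto b→6
  6='abccab' goto ·  ←P0
  7='c' goto b→8
  8='cb' goto ·  ←P1

BFS fail/out derivation:
  n1('a'): parent n0 fail=0; on 'a' 0 → fail=0;  out ∅∪∅=∅
  n7('c'): parent n0 fail=0; on 'c' 0 → fail=0;  out ∅∪∅=∅
  n2('ab'): parent n1 fail=0; on 'b' 0 → fail=0;  out ∅∪∅=∅
  n8('cb'): parent n7 fail=0; on 'b' 0 → fail=0;  out {1}∪∅={1}
  n3('abc'): parent n2 fail=0; on 'c' 0 → fail=7;  out ∅∪∅=∅
  n4('abcc'): parent n3 fail=7; on 'c' 7→0 → fail=7;  out ∅∪∅=∅
  n5('abcca'): parent n4 fail=7; on 'a' 7→0 → fail=1;  out ∅∪∅=∅
  n6('abccab'): parent n5 fail=1; on 'b' 1 → fail=2;  out {0}∪∅={0}

Run:
i=0 'a': node 0→1
i=1 'b': node 1→2
i=2 'c': node 2→3
i=3 'c': node 3→4
i=4 'b': node 4→8 (via fail)  ** P1@[3:4]
i=5 'c': node 8→7 (via fail)
i=6 'b': node 7→8  ** P1@[5:6]
i=7 'a': node 8→1 (via fail)
i=8 'c': node 1→7 (via fail)
i=9 'c': node 7→7 (via fail)
i=10 'b': node 7→8  ** P1@[9:10]
i=11 'b': node 8→0 (via fail)
i=12 'c': node 0→7
i=13 'b': node 7→8  ** P1@[12:13]
i=14 'c': node 8→7 (via fail)
i=15 'a': node 7→1 (via fail)
i=16 'b': node 1→2
i=17 'c': node 2→3
i=18 'c': node 3→4
i=19 'a': node 4→5
i=20 'b': node 5→6  ** P0@[15:20]
i=21 'c': node 6→3 (via fail)
i=22 'a': node 3→1 (via fail)
i=23 'c': node 1→7 (via fail)
i=24 'a': node 7→1 (via fail)
i=25 'c': node 1→7 (via fail)
i=26 'c': node 7→7 (via fail)
i=27 'c': node 7→7 (via fail)
i=28 'b': node 7→8  ** P1@[27:28]
i=29 'b': node 8→0 (via fail)
i=30 'c': node 0→7
i=31 'b': node 7→8  ** P1@[30:31]
i=32 'b': node 8→0 (via fail)
i=33 'c': node 0→7
i=34 'a': node 7→1 (via fail)
i=35 'b': node 1→2
i=36 'c': node 2→3
i=37 'c': node 3→4
i=38 'a': node 4→5
i=39 'b': node 5→6  ** P0@[34:39]
i=40 'c': node 6→3 (via fail)
i=41 'a': node 3→1 (via fail)
i=42 'a': node 1→1 (via fail)
i=43 'b': node 1→2
i=44 'c': node 2→3
i=45 'c': node 3→4
i=46 'a': node 4→5
i=47 'b': node 5→6  ** P0@[42:47]

Result: [[4,1],[6,1],[10,1],[13,1],[20,0],[28,1],[31,1],[39,0],[47,0]]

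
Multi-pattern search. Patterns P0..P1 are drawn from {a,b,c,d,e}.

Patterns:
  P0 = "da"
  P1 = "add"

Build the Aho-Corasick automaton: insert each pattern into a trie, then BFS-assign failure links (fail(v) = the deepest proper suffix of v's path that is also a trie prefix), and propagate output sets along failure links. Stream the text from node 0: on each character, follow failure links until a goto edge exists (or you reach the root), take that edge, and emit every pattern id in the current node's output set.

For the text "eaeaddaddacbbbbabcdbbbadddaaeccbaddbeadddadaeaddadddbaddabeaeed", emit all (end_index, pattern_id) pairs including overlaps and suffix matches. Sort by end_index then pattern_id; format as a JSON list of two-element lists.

Build:
Trie nodes:
  0='ε' goto a→3 d→1
  1='d' goto a→2
  2='da' goto ·  [P0 ends]
  3='a' goto d→4
  4='ad' goto d→5
  5='add' goto ·  [P1 ends]

Failure links (BFS by depth):
  n1('d'): parent n0 fail=0; on 'd' 0 → fail=0;  out ∅∪∅=∅
  n3('a'): parent n0 fail=0; on 'a' 0 → fail=0;  out ∅∪∅=∅
  n2('da'): parent n1 fail=0; on 'a' 0 → fail=3;  out {0}∪∅={0}
  n4('ad'): parent n3 fail=0; on 'd' 0 → fail=1;  out ∅∪∅=∅
  n5('add'): parent n4 fail=1; on 'd' 1→0 → fail=1;  out {1}∪∅={1}

Scan:
[0] read 'e'  n0⇒n0
[1] read 'a'  n0⇒n3
[2] read 'e'  n3⇒n0 (fail-walked)
[3] read 'a'  n0⇒n3
[4] read 'd'  n3⇒n4
[5] read 'd'  n4⇒n5  → match P1@[3:5]
[6] read 'a'  n5⇒n2 (fail-walked)  → match P0@[5:6]
[7] read 'd'  n2⇒n4 (fail-walked)
[8] read 'd'  n4⇒n5  → match P1@[6:8]
[9] read 'a'  n5⇒n2 (fail-walked)  → match P0@[8:9]
[10] read 'c'  n2⇒n0 (fail-walked)
[11] read 'b'  n0⇒n0
[12] read 'b'  n0⇒n0
[13] read 'b'  n0⇒n0
[14] read 'b'  n0⇒n0
[15] read 'a'  n0⇒n3
[16] read 'b'  n3⇒n0 (fail-walked)
[17] read 'c'  n0⇒n0
[18] read 'd'  n0⇒n1
[19] read 'b'  n1⇒n0 (fail-walked)
[20] read 'b'  n0⇒n0
[21] read 'b'  n0⇒n0
[22] read 'a'  n0⇒n3
[23] read 'd'  n3⇒n4
[24] read 'd'  n4⇒n5  → match P1@[22:24]
[25] read 'd'  n5⇒n1 (fail-walked)
[26] read 'a'  n1⇒n2  → match P0@[25:26]
[27] read 'a'  n2⇒n3 (fail-walked)
[28] read 'e'  n3⇒n0 (fail-walked)
[29] read 'c'  n0⇒n0
[30] read 'c'  n0⇒n0
[31] read 'b'  n0⇒n0
[32] read 'a'  n0⇒n3
[33] read 'd'  n3⇒n4
[34] read 'd'  n4⇒n5  → match P1@[32:34]
[35] read 'b'  n5⇒n0 (fail-walked)
[36] read 'e'  n0⇒n0
[37] read 'a'  n0⇒n3
[38] read 'd'  n3⇒n4
[39] read 'd'  n4⇒n5  → match P1@[37:39]
[40] read 'd'  n5⇒n1 (fail-walked)
[41] read 'a'  n1⇒n2  → match P0@[40:41]
[42] read 'd'  n2⇒n4 (fail-walked)
[43] read 'a'  n4⇒n2 (fail-walked)  → match P0@[42:43]
[44] read 'e'  n2⇒n0 (fail-walked)
[45] read 'a'  n0⇒n3
[46] read 'd'  n3⇒n4
[47] read 'd'  n4⇒n5  → match P1@[45:47]
[48] read 'a'  n5⇒n2 (fail-walked)  → match P0@[47:48]
[49] read 'd'  n2⇒n4 (fail-walked)
[50] read 'd'  n4⇒n5  → match P1@[48:50]
[51] read 'd'  n5⇒n1 (fail-walked)
[52] read 'b'  n1⇒n0 (fail-walked)
[53] read 'a'  n0⇒n3
[54] read 'd'  n3⇒n4
[55] read 'd'  n4⇒n5  → match P1@[53:55]
[56] read 'a'  n5⇒n2 (fail-walked)  → match P0@[55:56]
[57] read 'b'  n2⇒n0 (fail-walked)
[58] read 'e'  n0⇒n0
[59] read 'a'  n0⇒n3
[60] read 'e'  n3⇒n0 (fail-walked)
[61] read 'e'  n0⇒n0
[62] read 'd'  n0⇒n1

Matches: [[5,1],[6,0],[8,1],[9,0],[24,1],[26,0],[34,1],[39,1],[41,0],[43,0],[47,1],[48,0],[50,1],[55,1],[56,0]]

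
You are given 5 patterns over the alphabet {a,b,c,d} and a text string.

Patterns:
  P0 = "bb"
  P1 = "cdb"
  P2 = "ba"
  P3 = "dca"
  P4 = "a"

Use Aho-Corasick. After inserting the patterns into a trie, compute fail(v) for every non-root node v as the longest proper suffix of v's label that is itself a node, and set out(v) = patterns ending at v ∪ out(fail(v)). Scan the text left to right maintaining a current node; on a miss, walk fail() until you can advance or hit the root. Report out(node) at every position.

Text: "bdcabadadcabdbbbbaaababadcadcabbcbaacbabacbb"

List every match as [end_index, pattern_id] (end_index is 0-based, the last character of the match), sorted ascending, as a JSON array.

Build:
Trie (insert patterns):
  n0 'ε': a→10 b→1 c→3 d→7
  n1 'b': a→6 b→2
  n2 'bb': ·  ←P0
  n3 'c': d→4
  n4 'cd': b→5
  n5 'cdb': ·  ←P1
  n6 'ba': ·  ←P2
  n7 'd': c→8
  n8 'dc': a→9
  n9 'dca': ·  ←P3
  n10 'a': ·  ←P4

Failure links (BFS by depth):
  fail(1) 'b': from fail(0)=0 chase 'b': 0 ⇒ 0;  out=∅∪out(0)=∅
  fail(3) 'c': from fail(0)=0 chase 'c': 0 ⇒ 0;  out=∅∪out(0)=∅
  fail(7) 'd': from fail(0)=0 chase 'd': 0 ⇒ 0;  out=∅∪out(0)=∅
  fail(10) 'a': from fail(0)=0 chase 'a': 0 ⇒ 0;  out={4}∪out(0)={4}
  fail(2) 'bb': from fail(1)=0 chase 'b': 0 ⇒ 1;  out={0}∪out(1)={0}
  fail(4) 'cd': from fail(3)=0 chase 'd': 0 ⇒ 7;  out=∅∪out(7)=∅
  fail(6) 'ba': from fail(1)=0 chase 'a': 0 ⇒ 10;  out={2}∪out(10)={2,4}
  fail(8) 'dc': from fail(7)=0 chase 'c': 0 ⇒ 3;  out=∅∪out(3)=∅
  fail(5) 'cdb': from fail(4)=7 chase 'b': 7→0 ⇒ 1;  out={1}∪out(1)={1}
  fail(9) 'dca': from fail(8)=3 chase 'a': 3→0 ⇒ 10;  out={3}∪out(10)={3,4}

Scan:
pos 0 'b': at 1
pos 1 'd': at 7 ·f
pos 2 'c': at 8
pos 3 'a': at 9  emit P3@[1:3],P4@[3:3]
pos 4 'b': at 1 ·f
pos 5 'a': at 6  emit P2@[4:5],P4@[5:5]
pos 6 'd': at 7 ·f
pos 7 'a': at 10 ·f  emit P4@[7:7]
pos 8 'd': at 7 ·f
pos 9 'c': at 8
pos 10 'a': at 9  emit P3@[8:10],P4@[10:10]
pos 11 'b': at 1 ·f
pos 12 'd': at 7 ·f
pos 13 'b': at 1 ·f
pos 14 'b': at 2  emit P0@[13:14]
pos 15 'b': at 2 ·f  emit P0@[14:15]
pos 16 'b': at 2 ·f  emit P0@[15:16]
pos 17 'a': at 6 ·f  emit P2@[16:17],P4@[17:17]
pos 18 'a': at 10 ·f  emit P4@[18:18]
pos 19 'a': at 10 ·f  emit P4@[19:19]
pos 20 'b': at 1 ·f
pos 21 'a': at 6  emit P2@[20:21],P4@[21:21]
pos 22 'b': at 1 ·f
pos 23 'a': at 6  emit P2@[22:23],P4@[23:23]
pos 24 'd': at 7 ·f
pos 25 'c': at 8
pos 26 'a': at 9  emit P3@[24:26],P4@[26:26]
pos 27 'd': at 7 ·f
pos 28 'c': at 8
pos 29 'a': at 9  emit P3@[27:29],P4@[29:29]
pos 30 'b': at 1 ·f
pos 31 'b': at 2  emit P0@[30:31]
pos 32 'c': at 3 ·f
pos 33 'b': at 1 ·f
pos 34 'a': at 6  emit P2@[33:34],P4@[34:34]
pos 35 'a': at 10 ·f  emit P4@[35:35]
pos 36 'c': at 3 ·f
pos 37 'b': at 1 ·f
pos 38 'a': at 6  emit P2@[37:38],P4@[38:38]
pos 39 'b': at 1 ·f
pos 40 'a': at 6  emit P2@[39:40],P4@[40:40]
pos 41 'c': at 3 ·f
pos 42 'b': at 1 ·f
pos 43 'b': at 2  emit P0@[42:43]

Matches: [[3,3],[3,4],[5,2],[5,4],[7,4],[10,3],[10,4],[14,0],[15,0],[16,0],[17,2],[17,4],[18,4],[19,4],[21,2],[21,4],[23,2],[23,4],[26,3],[26,4],[29,3],[29,4],[31,0],[34,2],[34,4],[35,4],[38,2],[38,4],[40,2],[40,4],[43,0]]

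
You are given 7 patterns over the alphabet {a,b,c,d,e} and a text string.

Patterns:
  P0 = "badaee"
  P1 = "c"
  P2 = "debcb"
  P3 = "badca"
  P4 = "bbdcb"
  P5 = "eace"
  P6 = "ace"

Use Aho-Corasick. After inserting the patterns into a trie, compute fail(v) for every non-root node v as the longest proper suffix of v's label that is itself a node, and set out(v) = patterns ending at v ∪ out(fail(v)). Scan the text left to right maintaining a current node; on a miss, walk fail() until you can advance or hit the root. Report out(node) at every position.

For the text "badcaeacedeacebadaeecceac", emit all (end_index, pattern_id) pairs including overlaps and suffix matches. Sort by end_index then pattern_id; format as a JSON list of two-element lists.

Construct AC machine:
Trie (insert patterns):
  n0 'ε': a→23 b→1 c→7 d→8 e→19
  n1 'b': a→2 b→15
  n2 'ba': d→3
  n3 'bad': a→4 c→13
  n4 'bada': e→5
  n5 'badae': e→6
  n6 'badaee': ·  ←P0
  n7 'c': ·  ←P1
  n8 'd': e→9
  n9 'de': b→10
  n10 'deb': c→11
  n11 'debc': b→12
  n12 'debcb': ·  ←P2
  n13 'badc': a→14
  n14 'badca': ·  ←P3
  n15 'bb': d→16
  n16 'bbd': c→17
  n17 'bbdc': b→18
  n18 'bbdcb': ·  ←P4
  n19 'e': a→20
  n20 'ea': c→21
  n21 'eac': e→22
  n22 'eace': ·  ←P5
  n23 'a': c→24
  n24 'ac': e→25
  n25 'ace': ·  ←P6

Failure links (BFS by depth):
  fail(1) 'b': from fail(0)=0 chase 'b': 0 ⇒ 0;  out=∅∪out(0)=∅
  fail(7) 'c': from fail(0)=0 chase 'c': 0 ⇒ 0;  out={1}∪out(0)={1}
  fail(8) 'd': from fail(0)=0 chase 'd': 0 ⇒ 0;  out=∅∪out(0)=∅
  fail(19) 'e': from fail(0)=0 chase 'e': 0 ⇒ 0;  out=∅∪out(0)=∅
  fail(23) 'a': from fail(0)=0 chase 'a': 0 ⇒ 0;  out=∅∪out(0)=∅
  fail(2) 'ba': from fail(1)=0 chase 'a': 0 ⇒ 23;  out=∅∪out(23)=∅
  fail(9) 'de': from fail(8)=0 chase 'e': 0 ⇒ 19;  out=∅∪out(19)=∅
  fail(15) 'bb': from fail(1)=0 chase 'b': 0 ⇒ 1;  out=∅∪out(1)=∅
  fail(20) 'ea': from fail(19)=0 chase 'a': 0 ⇒ 23;  out=∅∪out(23)=∅
  fail(24) 'ac': from fail(23)=0 chase 'c': 0 ⇒ 7;  out=∅∪out(7)={1}
  fail(3) 'bad': from fail(2)=23 chase 'd': 23→0 ⇒ 8;  out=∅∪out(8)=∅
  fail(10) 'deb': from fail(9)=19 chase 'b': 19→0 ⇒ 1;  out=∅∪out(1)=∅
  fail(16) 'bbd': from fail(15)=1 chase 'd': 1→0 ⇒ 8;  out=∅∪out(8)=∅
  fail(21) 'eac': from fail(20)=23 chase 'c': 23 ⇒ 24;  out=∅∪out(24)={1}
  fail(25) 'ace': from fail(24)=7 chase 'e': 7→0 ⇒ 19;  out={6}∪out(19)={6}
  fail(4) 'bada': from fail(3)=8 chase 'a': 8→0 ⇒ 23;  out=∅∪out(23)=∅
  fail(11) 'debc': from fail(10)=1 chase 'c': 1→0 ⇒ 7;  out=∅∪out(7)={1}
  fail(13) 'badc': from fail(3)=8 chase 'c': 8→0 ⇒ 7;  out=∅∪out(7)={1}
  fail(17) 'bbdc': from fail(16)=8 chase 'c': 8→0 ⇒ 7;  out=∅∪out(7)={1}
  fail(22) 'eace': from fail(21)=24 chase 'e': 24 ⇒ 25;  out={5}∪out(25)={5,6}
  fail(5) 'badae': from fail(4)=23 chase 'e': 23→0 ⇒ 19;  out=∅∪out(19)=∅
  fail(12) 'debcb': from fail(11)=7 chase 'b': 7→0 ⇒ 1;  out={2}∪out(1)={2}
  fail(14) 'badca': from fail(13)=7 chase 'a': 7→0 ⇒ 23;  out={3}∪out(23)={3}
  fail(18) 'bbdcb': from fail(17)=7 chase 'b': 7→0 ⇒ 1;  out={4}∪out(1)={4}
  fail(6) 'badaee': from fail(5)=19 chase 'e': 19→0 ⇒ 19;  out={0}∪out(19)={0}

Scan:
pos 0 'b': at 1
pos 1 'a': at 2
pos 2 'd': at 3
pos 3 'c': at 13  emit P1@[3:3]
pos 4 'a': at 14  emit P3@[0:4]
pos 5 'e': at 19 (via fail)
pos 6 'a': at 20
pos 7 'c': at 21  emit P1@[7:7]
pos 8 'e': at 22  emit P5@[5:8],P6@[6:8]
pos 9 'd': at 8 (via fail)
pos 10 'e': at 9
pos 11 'a': at 20 (via fail)
pos 12 'c': at 21  emit P1@[12:12]
pos 13 'e': at 22  emit P5@[10:13],P6@[11:13]
pos 14 'b': at 1 (via fail)
pos 15 'a': at 2
pos 16 'd': at 3
pos 17 'a': at 4
pos 18 'e': at 5
pos 19 'e': at 6  emit P0@[14:19]
pos 20 'c': at 7 (via fail)  emit P1@[20:20]
pos 21 'c': at 7 (via fail)  emit P1@[21:21]
pos 22 'e': at 19 (via fail)
pos 23 'a': at 20
pos 24 'c': at 21  emit P1@[24:24]

Result: [[3,1],[4,3],[7,1],[8,5],[8,6],[12,1],[13,5],[13,6],[19,0],[20,1],[21,1],[24,1]]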